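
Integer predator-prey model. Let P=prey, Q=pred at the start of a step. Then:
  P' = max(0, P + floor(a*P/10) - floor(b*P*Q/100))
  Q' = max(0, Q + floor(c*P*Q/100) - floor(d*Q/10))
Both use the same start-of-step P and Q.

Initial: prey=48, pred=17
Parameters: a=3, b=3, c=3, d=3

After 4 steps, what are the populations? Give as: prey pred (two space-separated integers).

Answer: 0 45

Derivation:
Step 1: prey: 48+14-24=38; pred: 17+24-5=36
Step 2: prey: 38+11-41=8; pred: 36+41-10=67
Step 3: prey: 8+2-16=0; pred: 67+16-20=63
Step 4: prey: 0+0-0=0; pred: 63+0-18=45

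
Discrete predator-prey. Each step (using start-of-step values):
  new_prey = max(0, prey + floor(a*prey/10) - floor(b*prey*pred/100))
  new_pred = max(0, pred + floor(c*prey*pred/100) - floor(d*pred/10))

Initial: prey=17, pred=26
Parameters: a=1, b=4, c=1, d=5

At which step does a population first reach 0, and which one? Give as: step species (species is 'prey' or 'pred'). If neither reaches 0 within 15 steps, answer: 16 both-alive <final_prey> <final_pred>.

Step 1: prey: 17+1-17=1; pred: 26+4-13=17
Step 2: prey: 1+0-0=1; pred: 17+0-8=9
Step 3: prey: 1+0-0=1; pred: 9+0-4=5
Step 4: prey: 1+0-0=1; pred: 5+0-2=3
Step 5: prey: 1+0-0=1; pred: 3+0-1=2
Step 6: prey: 1+0-0=1; pred: 2+0-1=1
Step 7: prey: 1+0-0=1; pred: 1+0-0=1
Steps 8-15: state stable at prey=1, pred=1 (no change)
No extinction within 15 steps

Answer: 16 both-alive 1 1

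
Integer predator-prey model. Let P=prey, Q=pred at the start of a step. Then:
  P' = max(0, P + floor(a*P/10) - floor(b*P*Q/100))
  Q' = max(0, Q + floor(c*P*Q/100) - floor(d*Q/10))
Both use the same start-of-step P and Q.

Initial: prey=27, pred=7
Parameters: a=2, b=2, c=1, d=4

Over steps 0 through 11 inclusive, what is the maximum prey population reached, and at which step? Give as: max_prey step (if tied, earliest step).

Step 1: prey: 27+5-3=29; pred: 7+1-2=6
Step 2: prey: 29+5-3=31; pred: 6+1-2=5
Step 3: prey: 31+6-3=34; pred: 5+1-2=4
Step 4: prey: 34+6-2=38; pred: 4+1-1=4
Step 5: prey: 38+7-3=42; pred: 4+1-1=4
Step 6: prey: 42+8-3=47; pred: 4+1-1=4
Step 7: prey: 47+9-3=53; pred: 4+1-1=4
Step 8: prey: 53+10-4=59; pred: 4+2-1=5
Step 9: prey: 59+11-5=65; pred: 5+2-2=5
Step 10: prey: 65+13-6=72; pred: 5+3-2=6
Step 11: prey: 72+14-8=78; pred: 6+4-2=8
Max prey = 78 at step 11

Answer: 78 11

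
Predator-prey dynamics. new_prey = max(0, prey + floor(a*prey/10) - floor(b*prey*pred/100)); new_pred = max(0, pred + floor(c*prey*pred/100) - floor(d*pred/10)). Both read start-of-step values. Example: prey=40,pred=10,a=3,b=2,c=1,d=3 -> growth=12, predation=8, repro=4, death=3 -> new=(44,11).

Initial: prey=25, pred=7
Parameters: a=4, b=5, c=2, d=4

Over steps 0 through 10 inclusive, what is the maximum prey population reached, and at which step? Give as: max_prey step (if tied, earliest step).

Step 1: prey: 25+10-8=27; pred: 7+3-2=8
Step 2: prey: 27+10-10=27; pred: 8+4-3=9
Step 3: prey: 27+10-12=25; pred: 9+4-3=10
Step 4: prey: 25+10-12=23; pred: 10+5-4=11
Step 5: prey: 23+9-12=20; pred: 11+5-4=12
Step 6: prey: 20+8-12=16; pred: 12+4-4=12
Step 7: prey: 16+6-9=13; pred: 12+3-4=11
Step 8: prey: 13+5-7=11; pred: 11+2-4=9
Step 9: prey: 11+4-4=11; pred: 9+1-3=7
Step 10: prey: 11+4-3=12; pred: 7+1-2=6
Max prey = 27 at step 1

Answer: 27 1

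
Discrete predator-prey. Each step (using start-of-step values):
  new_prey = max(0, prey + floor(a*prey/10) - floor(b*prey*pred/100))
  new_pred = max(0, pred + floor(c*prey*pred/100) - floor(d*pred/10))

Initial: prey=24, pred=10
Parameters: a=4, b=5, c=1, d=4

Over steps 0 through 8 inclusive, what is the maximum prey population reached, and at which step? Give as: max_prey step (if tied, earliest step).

Answer: 55 8

Derivation:
Step 1: prey: 24+9-12=21; pred: 10+2-4=8
Step 2: prey: 21+8-8=21; pred: 8+1-3=6
Step 3: prey: 21+8-6=23; pred: 6+1-2=5
Step 4: prey: 23+9-5=27; pred: 5+1-2=4
Step 5: prey: 27+10-5=32; pred: 4+1-1=4
Step 6: prey: 32+12-6=38; pred: 4+1-1=4
Step 7: prey: 38+15-7=46; pred: 4+1-1=4
Step 8: prey: 46+18-9=55; pred: 4+1-1=4
Max prey = 55 at step 8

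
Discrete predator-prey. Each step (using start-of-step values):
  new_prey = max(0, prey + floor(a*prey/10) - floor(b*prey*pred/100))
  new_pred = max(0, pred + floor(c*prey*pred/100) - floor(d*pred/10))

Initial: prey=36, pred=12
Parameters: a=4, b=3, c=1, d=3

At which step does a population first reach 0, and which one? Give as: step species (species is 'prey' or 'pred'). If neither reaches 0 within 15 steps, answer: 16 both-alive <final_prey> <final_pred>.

Answer: 16 both-alive 29 9

Derivation:
Step 1: prey: 36+14-12=38; pred: 12+4-3=13
Step 2: prey: 38+15-14=39; pred: 13+4-3=14
Step 3: prey: 39+15-16=38; pred: 14+5-4=15
Step 4: prey: 38+15-17=36; pred: 15+5-4=16
Step 5: prey: 36+14-17=33; pred: 16+5-4=17
Step 6: prey: 33+13-16=30; pred: 17+5-5=17
Step 7: prey: 30+12-15=27; pred: 17+5-5=17
Step 8: prey: 27+10-13=24; pred: 17+4-5=16
Step 9: prey: 24+9-11=22; pred: 16+3-4=15
Step 10: prey: 22+8-9=21; pred: 15+3-4=14
Step 11: prey: 21+8-8=21; pred: 14+2-4=12
Step 12: prey: 21+8-7=22; pred: 12+2-3=11
Step 13: prey: 22+8-7=23; pred: 11+2-3=10
Step 14: prey: 23+9-6=26; pred: 10+2-3=9
Step 15: prey: 26+10-7=29; pred: 9+2-2=9
No extinction within 15 steps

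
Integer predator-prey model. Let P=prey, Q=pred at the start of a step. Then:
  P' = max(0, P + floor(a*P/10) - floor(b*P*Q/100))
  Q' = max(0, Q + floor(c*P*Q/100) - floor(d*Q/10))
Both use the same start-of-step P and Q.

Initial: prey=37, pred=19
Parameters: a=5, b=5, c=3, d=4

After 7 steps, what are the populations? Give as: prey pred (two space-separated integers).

Step 1: prey: 37+18-35=20; pred: 19+21-7=33
Step 2: prey: 20+10-33=0; pred: 33+19-13=39
Step 3: prey: 0+0-0=0; pred: 39+0-15=24
Step 4: prey: 0+0-0=0; pred: 24+0-9=15
Step 5: prey: 0+0-0=0; pred: 15+0-6=9
Step 6: prey: 0+0-0=0; pred: 9+0-3=6
Step 7: prey: 0+0-0=0; pred: 6+0-2=4

Answer: 0 4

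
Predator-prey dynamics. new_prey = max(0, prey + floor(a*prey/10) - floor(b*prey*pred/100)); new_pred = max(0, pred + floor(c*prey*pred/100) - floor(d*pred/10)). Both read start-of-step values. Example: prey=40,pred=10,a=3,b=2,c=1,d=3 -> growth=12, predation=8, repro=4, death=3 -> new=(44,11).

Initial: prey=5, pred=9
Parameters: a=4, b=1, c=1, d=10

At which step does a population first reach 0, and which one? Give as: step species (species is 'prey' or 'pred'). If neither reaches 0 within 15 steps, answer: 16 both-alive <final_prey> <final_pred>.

Answer: 1 pred

Derivation:
Step 1: prey: 5+2-0=7; pred: 9+0-9=0
First extinction: pred at step 1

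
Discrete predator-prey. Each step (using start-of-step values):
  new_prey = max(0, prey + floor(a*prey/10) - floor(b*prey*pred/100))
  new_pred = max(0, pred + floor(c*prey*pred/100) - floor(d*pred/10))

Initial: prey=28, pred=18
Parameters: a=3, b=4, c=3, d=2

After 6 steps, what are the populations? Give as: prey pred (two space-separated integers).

Step 1: prey: 28+8-20=16; pred: 18+15-3=30
Step 2: prey: 16+4-19=1; pred: 30+14-6=38
Step 3: prey: 1+0-1=0; pred: 38+1-7=32
Step 4: prey: 0+0-0=0; pred: 32+0-6=26
Step 5: prey: 0+0-0=0; pred: 26+0-5=21
Step 6: prey: 0+0-0=0; pred: 21+0-4=17

Answer: 0 17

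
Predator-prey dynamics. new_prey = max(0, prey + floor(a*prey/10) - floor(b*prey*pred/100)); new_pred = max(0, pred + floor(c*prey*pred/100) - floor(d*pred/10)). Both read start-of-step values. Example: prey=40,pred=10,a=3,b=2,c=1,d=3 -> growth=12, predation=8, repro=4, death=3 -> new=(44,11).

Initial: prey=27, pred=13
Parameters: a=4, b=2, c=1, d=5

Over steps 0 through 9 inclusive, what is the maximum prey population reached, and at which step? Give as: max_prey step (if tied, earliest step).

Answer: 176 9

Derivation:
Step 1: prey: 27+10-7=30; pred: 13+3-6=10
Step 2: prey: 30+12-6=36; pred: 10+3-5=8
Step 3: prey: 36+14-5=45; pred: 8+2-4=6
Step 4: prey: 45+18-5=58; pred: 6+2-3=5
Step 5: prey: 58+23-5=76; pred: 5+2-2=5
Step 6: prey: 76+30-7=99; pred: 5+3-2=6
Step 7: prey: 99+39-11=127; pred: 6+5-3=8
Step 8: prey: 127+50-20=157; pred: 8+10-4=14
Step 9: prey: 157+62-43=176; pred: 14+21-7=28
Max prey = 176 at step 9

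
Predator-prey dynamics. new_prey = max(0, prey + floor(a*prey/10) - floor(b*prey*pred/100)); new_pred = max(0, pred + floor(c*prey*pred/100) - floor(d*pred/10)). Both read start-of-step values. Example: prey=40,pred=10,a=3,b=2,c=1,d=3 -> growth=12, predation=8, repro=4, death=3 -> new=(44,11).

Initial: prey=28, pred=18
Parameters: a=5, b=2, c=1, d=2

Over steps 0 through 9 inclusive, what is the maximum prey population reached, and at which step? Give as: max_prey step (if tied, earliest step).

Step 1: prey: 28+14-10=32; pred: 18+5-3=20
Step 2: prey: 32+16-12=36; pred: 20+6-4=22
Step 3: prey: 36+18-15=39; pred: 22+7-4=25
Step 4: prey: 39+19-19=39; pred: 25+9-5=29
Step 5: prey: 39+19-22=36; pred: 29+11-5=35
Step 6: prey: 36+18-25=29; pred: 35+12-7=40
Step 7: prey: 29+14-23=20; pred: 40+11-8=43
Step 8: prey: 20+10-17=13; pred: 43+8-8=43
Step 9: prey: 13+6-11=8; pred: 43+5-8=40
Max prey = 39 at step 3

Answer: 39 3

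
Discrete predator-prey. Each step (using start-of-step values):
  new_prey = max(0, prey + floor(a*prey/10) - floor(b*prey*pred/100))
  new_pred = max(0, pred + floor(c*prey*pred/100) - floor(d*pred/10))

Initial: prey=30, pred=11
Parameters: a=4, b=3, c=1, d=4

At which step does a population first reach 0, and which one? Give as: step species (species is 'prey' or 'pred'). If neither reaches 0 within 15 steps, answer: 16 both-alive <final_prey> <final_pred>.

Step 1: prey: 30+12-9=33; pred: 11+3-4=10
Step 2: prey: 33+13-9=37; pred: 10+3-4=9
Step 3: prey: 37+14-9=42; pred: 9+3-3=9
Step 4: prey: 42+16-11=47; pred: 9+3-3=9
Step 5: prey: 47+18-12=53; pred: 9+4-3=10
Step 6: prey: 53+21-15=59; pred: 10+5-4=11
Step 7: prey: 59+23-19=63; pred: 11+6-4=13
Step 8: prey: 63+25-24=64; pred: 13+8-5=16
Step 9: prey: 64+25-30=59; pred: 16+10-6=20
Step 10: prey: 59+23-35=47; pred: 20+11-8=23
Step 11: prey: 47+18-32=33; pred: 23+10-9=24
Step 12: prey: 33+13-23=23; pred: 24+7-9=22
Step 13: prey: 23+9-15=17; pred: 22+5-8=19
Step 14: prey: 17+6-9=14; pred: 19+3-7=15
Step 15: prey: 14+5-6=13; pred: 15+2-6=11
No extinction within 15 steps

Answer: 16 both-alive 13 11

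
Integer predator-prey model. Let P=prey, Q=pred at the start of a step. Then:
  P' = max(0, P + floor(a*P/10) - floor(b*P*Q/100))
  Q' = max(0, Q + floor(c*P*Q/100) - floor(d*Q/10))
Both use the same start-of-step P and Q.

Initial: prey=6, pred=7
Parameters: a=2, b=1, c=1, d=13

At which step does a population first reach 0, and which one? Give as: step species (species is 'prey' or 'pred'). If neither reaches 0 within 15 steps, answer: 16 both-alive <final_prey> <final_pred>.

Answer: 1 pred

Derivation:
Step 1: prey: 6+1-0=7; pred: 7+0-9=0
First extinction: pred at step 1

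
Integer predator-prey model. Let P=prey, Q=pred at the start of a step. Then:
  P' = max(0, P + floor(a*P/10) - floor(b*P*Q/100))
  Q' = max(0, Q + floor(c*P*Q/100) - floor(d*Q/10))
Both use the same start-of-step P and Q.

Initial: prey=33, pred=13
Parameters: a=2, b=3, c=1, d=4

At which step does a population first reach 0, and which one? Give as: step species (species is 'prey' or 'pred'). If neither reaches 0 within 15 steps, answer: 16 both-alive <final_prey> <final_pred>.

Answer: 16 both-alive 60 3

Derivation:
Step 1: prey: 33+6-12=27; pred: 13+4-5=12
Step 2: prey: 27+5-9=23; pred: 12+3-4=11
Step 3: prey: 23+4-7=20; pred: 11+2-4=9
Step 4: prey: 20+4-5=19; pred: 9+1-3=7
Step 5: prey: 19+3-3=19; pred: 7+1-2=6
Step 6: prey: 19+3-3=19; pred: 6+1-2=5
Step 7: prey: 19+3-2=20; pred: 5+0-2=3
Step 8: prey: 20+4-1=23; pred: 3+0-1=2
Step 9: prey: 23+4-1=26; pred: 2+0-0=2
Step 10: prey: 26+5-1=30; pred: 2+0-0=2
Step 11: prey: 30+6-1=35; pred: 2+0-0=2
Step 12: prey: 35+7-2=40; pred: 2+0-0=2
Step 13: prey: 40+8-2=46; pred: 2+0-0=2
Step 14: prey: 46+9-2=53; pred: 2+0-0=2
Step 15: prey: 53+10-3=60; pred: 2+1-0=3
No extinction within 15 steps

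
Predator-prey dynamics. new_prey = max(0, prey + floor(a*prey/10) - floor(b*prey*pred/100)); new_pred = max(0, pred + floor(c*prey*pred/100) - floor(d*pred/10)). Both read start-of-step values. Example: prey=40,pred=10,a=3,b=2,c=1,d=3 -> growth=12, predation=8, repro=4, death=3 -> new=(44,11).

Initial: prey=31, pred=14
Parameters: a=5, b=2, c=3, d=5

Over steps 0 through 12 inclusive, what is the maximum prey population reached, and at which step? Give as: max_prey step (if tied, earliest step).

Answer: 42 2

Derivation:
Step 1: prey: 31+15-8=38; pred: 14+13-7=20
Step 2: prey: 38+19-15=42; pred: 20+22-10=32
Step 3: prey: 42+21-26=37; pred: 32+40-16=56
Step 4: prey: 37+18-41=14; pred: 56+62-28=90
Step 5: prey: 14+7-25=0; pred: 90+37-45=82
Step 6: prey: 0+0-0=0; pred: 82+0-41=41
Step 7: prey: 0+0-0=0; pred: 41+0-20=21
Step 8: prey: 0+0-0=0; pred: 21+0-10=11
Step 9: prey: 0+0-0=0; pred: 11+0-5=6
Step 10: prey: 0+0-0=0; pred: 6+0-3=3
Step 11: prey: 0+0-0=0; pred: 3+0-1=2
Step 12: prey: 0+0-0=0; pred: 2+0-1=1
Max prey = 42 at step 2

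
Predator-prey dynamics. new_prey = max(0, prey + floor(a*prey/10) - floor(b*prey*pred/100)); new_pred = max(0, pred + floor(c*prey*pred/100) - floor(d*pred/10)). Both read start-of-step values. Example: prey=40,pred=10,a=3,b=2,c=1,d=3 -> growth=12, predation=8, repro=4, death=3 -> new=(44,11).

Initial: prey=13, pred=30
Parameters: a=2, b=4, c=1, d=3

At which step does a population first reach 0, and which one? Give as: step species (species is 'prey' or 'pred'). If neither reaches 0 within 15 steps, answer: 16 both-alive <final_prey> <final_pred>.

Answer: 1 prey

Derivation:
Step 1: prey: 13+2-15=0; pred: 30+3-9=24
First extinction: prey at step 1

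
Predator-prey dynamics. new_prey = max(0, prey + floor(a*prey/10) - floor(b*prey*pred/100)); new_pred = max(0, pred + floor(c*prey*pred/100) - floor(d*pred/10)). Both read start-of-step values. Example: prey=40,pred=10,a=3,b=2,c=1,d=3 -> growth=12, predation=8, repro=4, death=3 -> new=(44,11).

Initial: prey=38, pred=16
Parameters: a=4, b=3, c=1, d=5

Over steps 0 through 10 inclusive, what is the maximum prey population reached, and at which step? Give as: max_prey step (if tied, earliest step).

Answer: 98 10

Derivation:
Step 1: prey: 38+15-18=35; pred: 16+6-8=14
Step 2: prey: 35+14-14=35; pred: 14+4-7=11
Step 3: prey: 35+14-11=38; pred: 11+3-5=9
Step 4: prey: 38+15-10=43; pred: 9+3-4=8
Step 5: prey: 43+17-10=50; pred: 8+3-4=7
Step 6: prey: 50+20-10=60; pred: 7+3-3=7
Step 7: prey: 60+24-12=72; pred: 7+4-3=8
Step 8: prey: 72+28-17=83; pred: 8+5-4=9
Step 9: prey: 83+33-22=94; pred: 9+7-4=12
Step 10: prey: 94+37-33=98; pred: 12+11-6=17
Max prey = 98 at step 10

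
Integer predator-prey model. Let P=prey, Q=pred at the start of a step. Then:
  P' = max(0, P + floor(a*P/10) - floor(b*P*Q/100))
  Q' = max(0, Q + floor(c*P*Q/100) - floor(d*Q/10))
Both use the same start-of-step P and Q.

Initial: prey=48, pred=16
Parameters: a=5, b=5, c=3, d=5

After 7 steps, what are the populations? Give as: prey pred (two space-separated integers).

Step 1: prey: 48+24-38=34; pred: 16+23-8=31
Step 2: prey: 34+17-52=0; pred: 31+31-15=47
Step 3: prey: 0+0-0=0; pred: 47+0-23=24
Step 4: prey: 0+0-0=0; pred: 24+0-12=12
Step 5: prey: 0+0-0=0; pred: 12+0-6=6
Step 6: prey: 0+0-0=0; pred: 6+0-3=3
Step 7: prey: 0+0-0=0; pred: 3+0-1=2

Answer: 0 2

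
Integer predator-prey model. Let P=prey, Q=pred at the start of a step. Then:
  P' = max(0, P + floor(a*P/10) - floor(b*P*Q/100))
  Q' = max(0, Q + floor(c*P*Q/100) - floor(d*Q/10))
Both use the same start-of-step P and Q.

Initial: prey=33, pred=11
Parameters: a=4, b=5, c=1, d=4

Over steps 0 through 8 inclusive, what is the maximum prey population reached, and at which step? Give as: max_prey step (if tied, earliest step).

Step 1: prey: 33+13-18=28; pred: 11+3-4=10
Step 2: prey: 28+11-14=25; pred: 10+2-4=8
Step 3: prey: 25+10-10=25; pred: 8+2-3=7
Step 4: prey: 25+10-8=27; pred: 7+1-2=6
Step 5: prey: 27+10-8=29; pred: 6+1-2=5
Step 6: prey: 29+11-7=33; pred: 5+1-2=4
Step 7: prey: 33+13-6=40; pred: 4+1-1=4
Step 8: prey: 40+16-8=48; pred: 4+1-1=4
Max prey = 48 at step 8

Answer: 48 8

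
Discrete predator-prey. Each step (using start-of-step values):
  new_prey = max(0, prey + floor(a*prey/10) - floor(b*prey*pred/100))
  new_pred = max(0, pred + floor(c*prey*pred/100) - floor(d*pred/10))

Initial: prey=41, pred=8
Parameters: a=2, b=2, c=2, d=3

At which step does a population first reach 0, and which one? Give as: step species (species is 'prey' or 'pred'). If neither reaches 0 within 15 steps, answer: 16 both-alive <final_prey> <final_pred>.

Answer: 16 both-alive 1 3

Derivation:
Step 1: prey: 41+8-6=43; pred: 8+6-2=12
Step 2: prey: 43+8-10=41; pred: 12+10-3=19
Step 3: prey: 41+8-15=34; pred: 19+15-5=29
Step 4: prey: 34+6-19=21; pred: 29+19-8=40
Step 5: prey: 21+4-16=9; pred: 40+16-12=44
Step 6: prey: 9+1-7=3; pred: 44+7-13=38
Step 7: prey: 3+0-2=1; pred: 38+2-11=29
Step 8: prey: 1+0-0=1; pred: 29+0-8=21
Step 9: prey: 1+0-0=1; pred: 21+0-6=15
Step 10: prey: 1+0-0=1; pred: 15+0-4=11
Step 11: prey: 1+0-0=1; pred: 11+0-3=8
Step 12: prey: 1+0-0=1; pred: 8+0-2=6
Step 13: prey: 1+0-0=1; pred: 6+0-1=5
Step 14: prey: 1+0-0=1; pred: 5+0-1=4
Step 15: prey: 1+0-0=1; pred: 4+0-1=3
No extinction within 15 steps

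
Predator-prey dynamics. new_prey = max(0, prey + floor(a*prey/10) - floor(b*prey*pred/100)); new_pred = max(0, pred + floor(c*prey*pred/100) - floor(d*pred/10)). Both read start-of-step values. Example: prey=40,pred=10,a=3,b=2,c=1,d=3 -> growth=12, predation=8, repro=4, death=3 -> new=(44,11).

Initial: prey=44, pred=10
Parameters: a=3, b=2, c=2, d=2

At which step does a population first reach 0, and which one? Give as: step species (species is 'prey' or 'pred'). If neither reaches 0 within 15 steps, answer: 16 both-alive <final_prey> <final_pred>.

Step 1: prey: 44+13-8=49; pred: 10+8-2=16
Step 2: prey: 49+14-15=48; pred: 16+15-3=28
Step 3: prey: 48+14-26=36; pred: 28+26-5=49
Step 4: prey: 36+10-35=11; pred: 49+35-9=75
Step 5: prey: 11+3-16=0; pred: 75+16-15=76
First extinction: prey at step 5

Answer: 5 prey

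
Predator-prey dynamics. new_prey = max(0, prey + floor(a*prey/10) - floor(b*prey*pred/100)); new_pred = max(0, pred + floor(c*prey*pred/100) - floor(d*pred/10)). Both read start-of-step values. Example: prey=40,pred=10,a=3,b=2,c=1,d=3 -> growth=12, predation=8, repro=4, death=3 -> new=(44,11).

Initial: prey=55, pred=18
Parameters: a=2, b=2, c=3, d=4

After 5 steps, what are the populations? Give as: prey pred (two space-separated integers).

Answer: 0 34

Derivation:
Step 1: prey: 55+11-19=47; pred: 18+29-7=40
Step 2: prey: 47+9-37=19; pred: 40+56-16=80
Step 3: prey: 19+3-30=0; pred: 80+45-32=93
Step 4: prey: 0+0-0=0; pred: 93+0-37=56
Step 5: prey: 0+0-0=0; pred: 56+0-22=34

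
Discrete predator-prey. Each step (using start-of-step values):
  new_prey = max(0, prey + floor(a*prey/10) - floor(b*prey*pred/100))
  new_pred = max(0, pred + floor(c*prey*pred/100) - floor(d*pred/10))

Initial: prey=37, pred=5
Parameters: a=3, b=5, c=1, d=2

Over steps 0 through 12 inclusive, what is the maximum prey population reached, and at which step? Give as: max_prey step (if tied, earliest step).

Answer: 43 3

Derivation:
Step 1: prey: 37+11-9=39; pred: 5+1-1=5
Step 2: prey: 39+11-9=41; pred: 5+1-1=5
Step 3: prey: 41+12-10=43; pred: 5+2-1=6
Step 4: prey: 43+12-12=43; pred: 6+2-1=7
Step 5: prey: 43+12-15=40; pred: 7+3-1=9
Step 6: prey: 40+12-18=34; pred: 9+3-1=11
Step 7: prey: 34+10-18=26; pred: 11+3-2=12
Step 8: prey: 26+7-15=18; pred: 12+3-2=13
Step 9: prey: 18+5-11=12; pred: 13+2-2=13
Step 10: prey: 12+3-7=8; pred: 13+1-2=12
Step 11: prey: 8+2-4=6; pred: 12+0-2=10
Step 12: prey: 6+1-3=4; pred: 10+0-2=8
Max prey = 43 at step 3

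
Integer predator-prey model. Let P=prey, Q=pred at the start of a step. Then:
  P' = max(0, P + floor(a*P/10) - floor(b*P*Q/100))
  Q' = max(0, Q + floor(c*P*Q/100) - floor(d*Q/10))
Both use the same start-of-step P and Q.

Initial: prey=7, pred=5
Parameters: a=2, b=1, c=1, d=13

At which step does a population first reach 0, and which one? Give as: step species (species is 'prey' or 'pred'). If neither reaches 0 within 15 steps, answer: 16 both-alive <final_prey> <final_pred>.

Step 1: prey: 7+1-0=8; pred: 5+0-6=0
First extinction: pred at step 1

Answer: 1 pred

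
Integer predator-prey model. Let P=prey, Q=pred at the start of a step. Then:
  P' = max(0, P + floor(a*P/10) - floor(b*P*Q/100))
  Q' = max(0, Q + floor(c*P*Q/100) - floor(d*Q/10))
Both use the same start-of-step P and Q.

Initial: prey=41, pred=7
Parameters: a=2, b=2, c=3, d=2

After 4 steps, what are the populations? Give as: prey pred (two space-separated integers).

Step 1: prey: 41+8-5=44; pred: 7+8-1=14
Step 2: prey: 44+8-12=40; pred: 14+18-2=30
Step 3: prey: 40+8-24=24; pred: 30+36-6=60
Step 4: prey: 24+4-28=0; pred: 60+43-12=91

Answer: 0 91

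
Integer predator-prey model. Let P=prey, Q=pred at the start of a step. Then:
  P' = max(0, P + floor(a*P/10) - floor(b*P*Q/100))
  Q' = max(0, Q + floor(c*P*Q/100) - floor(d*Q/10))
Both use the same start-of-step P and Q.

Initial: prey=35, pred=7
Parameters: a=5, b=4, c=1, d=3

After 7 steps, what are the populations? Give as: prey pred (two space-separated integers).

Answer: 27 31

Derivation:
Step 1: prey: 35+17-9=43; pred: 7+2-2=7
Step 2: prey: 43+21-12=52; pred: 7+3-2=8
Step 3: prey: 52+26-16=62; pred: 8+4-2=10
Step 4: prey: 62+31-24=69; pred: 10+6-3=13
Step 5: prey: 69+34-35=68; pred: 13+8-3=18
Step 6: prey: 68+34-48=54; pred: 18+12-5=25
Step 7: prey: 54+27-54=27; pred: 25+13-7=31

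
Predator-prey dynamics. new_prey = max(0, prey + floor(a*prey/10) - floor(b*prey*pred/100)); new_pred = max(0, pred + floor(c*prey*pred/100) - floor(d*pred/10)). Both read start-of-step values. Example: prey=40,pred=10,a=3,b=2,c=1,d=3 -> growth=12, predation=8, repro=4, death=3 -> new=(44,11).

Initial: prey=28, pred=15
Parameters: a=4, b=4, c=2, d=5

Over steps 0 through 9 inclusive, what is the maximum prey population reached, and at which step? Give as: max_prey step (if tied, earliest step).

Answer: 30 9

Derivation:
Step 1: prey: 28+11-16=23; pred: 15+8-7=16
Step 2: prey: 23+9-14=18; pred: 16+7-8=15
Step 3: prey: 18+7-10=15; pred: 15+5-7=13
Step 4: prey: 15+6-7=14; pred: 13+3-6=10
Step 5: prey: 14+5-5=14; pred: 10+2-5=7
Step 6: prey: 14+5-3=16; pred: 7+1-3=5
Step 7: prey: 16+6-3=19; pred: 5+1-2=4
Step 8: prey: 19+7-3=23; pred: 4+1-2=3
Step 9: prey: 23+9-2=30; pred: 3+1-1=3
Max prey = 30 at step 9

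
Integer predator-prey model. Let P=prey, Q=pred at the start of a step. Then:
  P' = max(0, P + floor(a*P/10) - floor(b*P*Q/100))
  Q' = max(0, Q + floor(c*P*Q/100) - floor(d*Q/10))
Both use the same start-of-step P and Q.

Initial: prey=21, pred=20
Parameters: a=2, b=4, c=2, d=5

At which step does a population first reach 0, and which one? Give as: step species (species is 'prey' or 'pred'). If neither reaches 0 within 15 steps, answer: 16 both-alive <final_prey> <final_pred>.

Answer: 16 both-alive 3 1

Derivation:
Step 1: prey: 21+4-16=9; pred: 20+8-10=18
Step 2: prey: 9+1-6=4; pred: 18+3-9=12
Step 3: prey: 4+0-1=3; pred: 12+0-6=6
Step 4: prey: 3+0-0=3; pred: 6+0-3=3
Step 5: prey: 3+0-0=3; pred: 3+0-1=2
Step 6: prey: 3+0-0=3; pred: 2+0-1=1
Step 7: prey: 3+0-0=3; pred: 1+0-0=1
Steps 8-15: state stable at prey=3, pred=1 (no change)
No extinction within 15 steps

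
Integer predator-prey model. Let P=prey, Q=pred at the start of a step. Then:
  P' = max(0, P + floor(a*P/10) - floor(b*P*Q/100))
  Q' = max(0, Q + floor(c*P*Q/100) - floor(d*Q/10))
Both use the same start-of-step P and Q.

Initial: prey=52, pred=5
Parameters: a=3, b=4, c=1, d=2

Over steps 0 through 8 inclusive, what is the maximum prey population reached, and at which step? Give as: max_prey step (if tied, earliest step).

Answer: 61 2

Derivation:
Step 1: prey: 52+15-10=57; pred: 5+2-1=6
Step 2: prey: 57+17-13=61; pred: 6+3-1=8
Step 3: prey: 61+18-19=60; pred: 8+4-1=11
Step 4: prey: 60+18-26=52; pred: 11+6-2=15
Step 5: prey: 52+15-31=36; pred: 15+7-3=19
Step 6: prey: 36+10-27=19; pred: 19+6-3=22
Step 7: prey: 19+5-16=8; pred: 22+4-4=22
Step 8: prey: 8+2-7=3; pred: 22+1-4=19
Max prey = 61 at step 2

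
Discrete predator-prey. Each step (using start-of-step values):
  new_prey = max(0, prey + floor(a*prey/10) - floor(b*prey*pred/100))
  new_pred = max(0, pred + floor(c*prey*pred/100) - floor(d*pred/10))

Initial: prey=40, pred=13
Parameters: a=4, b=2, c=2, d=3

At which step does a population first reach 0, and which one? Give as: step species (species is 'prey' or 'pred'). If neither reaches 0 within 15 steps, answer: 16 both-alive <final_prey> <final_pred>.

Answer: 5 prey

Derivation:
Step 1: prey: 40+16-10=46; pred: 13+10-3=20
Step 2: prey: 46+18-18=46; pred: 20+18-6=32
Step 3: prey: 46+18-29=35; pred: 32+29-9=52
Step 4: prey: 35+14-36=13; pred: 52+36-15=73
Step 5: prey: 13+5-18=0; pred: 73+18-21=70
First extinction: prey at step 5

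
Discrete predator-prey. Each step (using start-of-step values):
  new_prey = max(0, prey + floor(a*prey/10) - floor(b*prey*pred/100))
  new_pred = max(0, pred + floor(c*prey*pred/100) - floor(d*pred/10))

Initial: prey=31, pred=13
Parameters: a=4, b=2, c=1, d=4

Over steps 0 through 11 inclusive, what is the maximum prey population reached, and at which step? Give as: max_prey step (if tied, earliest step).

Step 1: prey: 31+12-8=35; pred: 13+4-5=12
Step 2: prey: 35+14-8=41; pred: 12+4-4=12
Step 3: prey: 41+16-9=48; pred: 12+4-4=12
Step 4: prey: 48+19-11=56; pred: 12+5-4=13
Step 5: prey: 56+22-14=64; pred: 13+7-5=15
Step 6: prey: 64+25-19=70; pred: 15+9-6=18
Step 7: prey: 70+28-25=73; pred: 18+12-7=23
Step 8: prey: 73+29-33=69; pred: 23+16-9=30
Step 9: prey: 69+27-41=55; pred: 30+20-12=38
Step 10: prey: 55+22-41=36; pred: 38+20-15=43
Step 11: prey: 36+14-30=20; pred: 43+15-17=41
Max prey = 73 at step 7

Answer: 73 7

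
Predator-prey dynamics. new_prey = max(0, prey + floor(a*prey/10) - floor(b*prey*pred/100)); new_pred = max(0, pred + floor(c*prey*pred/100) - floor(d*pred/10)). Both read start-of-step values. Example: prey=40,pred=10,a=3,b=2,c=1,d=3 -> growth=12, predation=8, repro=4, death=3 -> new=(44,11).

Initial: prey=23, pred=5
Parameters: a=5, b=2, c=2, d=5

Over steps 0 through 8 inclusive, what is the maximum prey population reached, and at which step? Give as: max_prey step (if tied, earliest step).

Step 1: prey: 23+11-2=32; pred: 5+2-2=5
Step 2: prey: 32+16-3=45; pred: 5+3-2=6
Step 3: prey: 45+22-5=62; pred: 6+5-3=8
Step 4: prey: 62+31-9=84; pred: 8+9-4=13
Step 5: prey: 84+42-21=105; pred: 13+21-6=28
Step 6: prey: 105+52-58=99; pred: 28+58-14=72
Step 7: prey: 99+49-142=6; pred: 72+142-36=178
Step 8: prey: 6+3-21=0; pred: 178+21-89=110
Max prey = 105 at step 5

Answer: 105 5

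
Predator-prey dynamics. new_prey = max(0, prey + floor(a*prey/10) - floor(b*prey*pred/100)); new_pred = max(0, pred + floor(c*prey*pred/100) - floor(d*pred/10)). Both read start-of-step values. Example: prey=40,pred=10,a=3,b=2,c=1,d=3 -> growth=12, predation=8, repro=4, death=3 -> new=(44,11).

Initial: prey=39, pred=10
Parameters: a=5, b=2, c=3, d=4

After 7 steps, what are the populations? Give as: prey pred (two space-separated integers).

Answer: 0 38

Derivation:
Step 1: prey: 39+19-7=51; pred: 10+11-4=17
Step 2: prey: 51+25-17=59; pred: 17+26-6=37
Step 3: prey: 59+29-43=45; pred: 37+65-14=88
Step 4: prey: 45+22-79=0; pred: 88+118-35=171
Step 5: prey: 0+0-0=0; pred: 171+0-68=103
Step 6: prey: 0+0-0=0; pred: 103+0-41=62
Step 7: prey: 0+0-0=0; pred: 62+0-24=38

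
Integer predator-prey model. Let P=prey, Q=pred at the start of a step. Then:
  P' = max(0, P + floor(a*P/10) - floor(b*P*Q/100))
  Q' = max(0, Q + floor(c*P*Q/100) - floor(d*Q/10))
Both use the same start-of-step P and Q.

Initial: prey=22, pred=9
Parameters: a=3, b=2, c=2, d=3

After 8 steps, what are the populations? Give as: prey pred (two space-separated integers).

Step 1: prey: 22+6-3=25; pred: 9+3-2=10
Step 2: prey: 25+7-5=27; pred: 10+5-3=12
Step 3: prey: 27+8-6=29; pred: 12+6-3=15
Step 4: prey: 29+8-8=29; pred: 15+8-4=19
Step 5: prey: 29+8-11=26; pred: 19+11-5=25
Step 6: prey: 26+7-13=20; pred: 25+13-7=31
Step 7: prey: 20+6-12=14; pred: 31+12-9=34
Step 8: prey: 14+4-9=9; pred: 34+9-10=33

Answer: 9 33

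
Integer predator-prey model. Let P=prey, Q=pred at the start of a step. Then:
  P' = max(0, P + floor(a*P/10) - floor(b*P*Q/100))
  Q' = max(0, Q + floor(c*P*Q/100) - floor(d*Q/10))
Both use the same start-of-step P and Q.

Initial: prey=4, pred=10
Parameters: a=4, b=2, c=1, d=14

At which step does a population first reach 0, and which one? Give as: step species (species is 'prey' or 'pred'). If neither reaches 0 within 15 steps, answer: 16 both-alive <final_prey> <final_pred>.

Step 1: prey: 4+1-0=5; pred: 10+0-14=0
First extinction: pred at step 1

Answer: 1 pred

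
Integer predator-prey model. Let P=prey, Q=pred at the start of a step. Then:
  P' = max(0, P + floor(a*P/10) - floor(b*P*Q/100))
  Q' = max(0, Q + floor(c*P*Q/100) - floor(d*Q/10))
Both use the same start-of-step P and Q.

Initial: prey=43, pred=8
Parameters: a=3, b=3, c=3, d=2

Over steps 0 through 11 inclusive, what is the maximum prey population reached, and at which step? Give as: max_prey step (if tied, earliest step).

Answer: 45 1

Derivation:
Step 1: prey: 43+12-10=45; pred: 8+10-1=17
Step 2: prey: 45+13-22=36; pred: 17+22-3=36
Step 3: prey: 36+10-38=8; pred: 36+38-7=67
Step 4: prey: 8+2-16=0; pred: 67+16-13=70
Step 5: prey: 0+0-0=0; pred: 70+0-14=56
Step 6: prey: 0+0-0=0; pred: 56+0-11=45
Step 7: prey: 0+0-0=0; pred: 45+0-9=36
Step 8: prey: 0+0-0=0; pred: 36+0-7=29
Step 9: prey: 0+0-0=0; pred: 29+0-5=24
Step 10: prey: 0+0-0=0; pred: 24+0-4=20
Step 11: prey: 0+0-0=0; pred: 20+0-4=16
Max prey = 45 at step 1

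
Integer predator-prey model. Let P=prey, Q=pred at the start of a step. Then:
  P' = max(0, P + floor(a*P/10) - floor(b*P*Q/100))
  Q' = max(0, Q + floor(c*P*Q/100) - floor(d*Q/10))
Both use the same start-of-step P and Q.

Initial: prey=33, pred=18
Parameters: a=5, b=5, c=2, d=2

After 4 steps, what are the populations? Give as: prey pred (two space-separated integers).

Step 1: prey: 33+16-29=20; pred: 18+11-3=26
Step 2: prey: 20+10-26=4; pred: 26+10-5=31
Step 3: prey: 4+2-6=0; pred: 31+2-6=27
Step 4: prey: 0+0-0=0; pred: 27+0-5=22

Answer: 0 22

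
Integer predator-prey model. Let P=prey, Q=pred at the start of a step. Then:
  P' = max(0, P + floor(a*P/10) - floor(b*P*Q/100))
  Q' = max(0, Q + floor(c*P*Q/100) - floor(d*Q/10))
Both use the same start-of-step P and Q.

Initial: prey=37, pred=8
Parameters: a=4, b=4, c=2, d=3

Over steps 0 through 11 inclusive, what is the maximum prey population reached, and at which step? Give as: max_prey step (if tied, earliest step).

Answer: 40 1

Derivation:
Step 1: prey: 37+14-11=40; pred: 8+5-2=11
Step 2: prey: 40+16-17=39; pred: 11+8-3=16
Step 3: prey: 39+15-24=30; pred: 16+12-4=24
Step 4: prey: 30+12-28=14; pred: 24+14-7=31
Step 5: prey: 14+5-17=2; pred: 31+8-9=30
Step 6: prey: 2+0-2=0; pred: 30+1-9=22
Step 7: prey: 0+0-0=0; pred: 22+0-6=16
Step 8: prey: 0+0-0=0; pred: 16+0-4=12
Step 9: prey: 0+0-0=0; pred: 12+0-3=9
Step 10: prey: 0+0-0=0; pred: 9+0-2=7
Step 11: prey: 0+0-0=0; pred: 7+0-2=5
Max prey = 40 at step 1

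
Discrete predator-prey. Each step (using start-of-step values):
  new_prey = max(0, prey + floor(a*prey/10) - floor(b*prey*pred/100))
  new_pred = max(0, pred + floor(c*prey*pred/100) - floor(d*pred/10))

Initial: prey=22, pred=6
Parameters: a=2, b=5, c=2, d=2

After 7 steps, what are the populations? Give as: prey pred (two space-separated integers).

Answer: 4 8

Derivation:
Step 1: prey: 22+4-6=20; pred: 6+2-1=7
Step 2: prey: 20+4-7=17; pred: 7+2-1=8
Step 3: prey: 17+3-6=14; pred: 8+2-1=9
Step 4: prey: 14+2-6=10; pred: 9+2-1=10
Step 5: prey: 10+2-5=7; pred: 10+2-2=10
Step 6: prey: 7+1-3=5; pred: 10+1-2=9
Step 7: prey: 5+1-2=4; pred: 9+0-1=8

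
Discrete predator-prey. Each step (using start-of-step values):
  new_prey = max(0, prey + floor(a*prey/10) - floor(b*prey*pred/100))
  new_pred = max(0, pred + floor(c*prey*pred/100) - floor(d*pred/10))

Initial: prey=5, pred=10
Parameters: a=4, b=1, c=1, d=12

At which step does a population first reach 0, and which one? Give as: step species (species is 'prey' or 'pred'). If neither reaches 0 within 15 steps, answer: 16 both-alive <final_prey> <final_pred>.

Answer: 1 pred

Derivation:
Step 1: prey: 5+2-0=7; pred: 10+0-12=0
First extinction: pred at step 1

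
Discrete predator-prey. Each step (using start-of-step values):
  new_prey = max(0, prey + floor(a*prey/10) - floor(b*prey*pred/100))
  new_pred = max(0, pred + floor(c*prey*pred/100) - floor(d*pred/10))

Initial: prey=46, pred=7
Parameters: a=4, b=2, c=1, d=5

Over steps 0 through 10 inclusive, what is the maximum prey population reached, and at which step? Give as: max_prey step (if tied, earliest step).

Answer: 127 5

Derivation:
Step 1: prey: 46+18-6=58; pred: 7+3-3=7
Step 2: prey: 58+23-8=73; pred: 7+4-3=8
Step 3: prey: 73+29-11=91; pred: 8+5-4=9
Step 4: prey: 91+36-16=111; pred: 9+8-4=13
Step 5: prey: 111+44-28=127; pred: 13+14-6=21
Step 6: prey: 127+50-53=124; pred: 21+26-10=37
Step 7: prey: 124+49-91=82; pred: 37+45-18=64
Step 8: prey: 82+32-104=10; pred: 64+52-32=84
Step 9: prey: 10+4-16=0; pred: 84+8-42=50
Step 10: prey: 0+0-0=0; pred: 50+0-25=25
Max prey = 127 at step 5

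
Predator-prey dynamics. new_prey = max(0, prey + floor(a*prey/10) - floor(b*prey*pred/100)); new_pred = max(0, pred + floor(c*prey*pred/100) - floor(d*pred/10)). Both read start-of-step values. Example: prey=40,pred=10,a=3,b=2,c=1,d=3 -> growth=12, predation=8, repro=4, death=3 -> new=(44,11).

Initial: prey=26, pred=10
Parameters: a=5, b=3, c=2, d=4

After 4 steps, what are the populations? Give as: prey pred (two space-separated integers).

Answer: 40 27

Derivation:
Step 1: prey: 26+13-7=32; pred: 10+5-4=11
Step 2: prey: 32+16-10=38; pred: 11+7-4=14
Step 3: prey: 38+19-15=42; pred: 14+10-5=19
Step 4: prey: 42+21-23=40; pred: 19+15-7=27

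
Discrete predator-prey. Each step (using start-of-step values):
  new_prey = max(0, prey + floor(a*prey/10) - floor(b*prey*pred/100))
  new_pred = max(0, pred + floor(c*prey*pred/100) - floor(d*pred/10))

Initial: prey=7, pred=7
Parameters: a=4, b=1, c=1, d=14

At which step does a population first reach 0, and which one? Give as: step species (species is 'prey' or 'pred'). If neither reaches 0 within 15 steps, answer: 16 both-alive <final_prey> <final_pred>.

Step 1: prey: 7+2-0=9; pred: 7+0-9=0
First extinction: pred at step 1

Answer: 1 pred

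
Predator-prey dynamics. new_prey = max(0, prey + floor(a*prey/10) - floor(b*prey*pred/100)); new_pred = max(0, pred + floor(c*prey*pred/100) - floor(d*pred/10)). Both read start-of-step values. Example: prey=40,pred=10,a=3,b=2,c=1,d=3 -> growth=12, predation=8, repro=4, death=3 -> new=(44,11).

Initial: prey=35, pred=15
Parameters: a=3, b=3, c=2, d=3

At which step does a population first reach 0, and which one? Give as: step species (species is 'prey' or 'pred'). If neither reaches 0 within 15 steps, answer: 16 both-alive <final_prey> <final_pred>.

Answer: 16 both-alive 1 3

Derivation:
Step 1: prey: 35+10-15=30; pred: 15+10-4=21
Step 2: prey: 30+9-18=21; pred: 21+12-6=27
Step 3: prey: 21+6-17=10; pred: 27+11-8=30
Step 4: prey: 10+3-9=4; pred: 30+6-9=27
Step 5: prey: 4+1-3=2; pred: 27+2-8=21
Step 6: prey: 2+0-1=1; pred: 21+0-6=15
Step 7: prey: 1+0-0=1; pred: 15+0-4=11
Step 8: prey: 1+0-0=1; pred: 11+0-3=8
Step 9: prey: 1+0-0=1; pred: 8+0-2=6
Step 10: prey: 1+0-0=1; pred: 6+0-1=5
Step 11: prey: 1+0-0=1; pred: 5+0-1=4
Step 12: prey: 1+0-0=1; pred: 4+0-1=3
Step 13: prey: 1+0-0=1; pred: 3+0-0=3
Steps 14-15: state stable at prey=1, pred=3 (no change)
No extinction within 15 steps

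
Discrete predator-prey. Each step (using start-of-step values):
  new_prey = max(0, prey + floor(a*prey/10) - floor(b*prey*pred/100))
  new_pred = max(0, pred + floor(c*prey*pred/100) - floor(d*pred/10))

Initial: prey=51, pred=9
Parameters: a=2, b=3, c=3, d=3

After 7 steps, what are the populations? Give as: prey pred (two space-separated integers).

Step 1: prey: 51+10-13=48; pred: 9+13-2=20
Step 2: prey: 48+9-28=29; pred: 20+28-6=42
Step 3: prey: 29+5-36=0; pred: 42+36-12=66
Step 4: prey: 0+0-0=0; pred: 66+0-19=47
Step 5: prey: 0+0-0=0; pred: 47+0-14=33
Step 6: prey: 0+0-0=0; pred: 33+0-9=24
Step 7: prey: 0+0-0=0; pred: 24+0-7=17

Answer: 0 17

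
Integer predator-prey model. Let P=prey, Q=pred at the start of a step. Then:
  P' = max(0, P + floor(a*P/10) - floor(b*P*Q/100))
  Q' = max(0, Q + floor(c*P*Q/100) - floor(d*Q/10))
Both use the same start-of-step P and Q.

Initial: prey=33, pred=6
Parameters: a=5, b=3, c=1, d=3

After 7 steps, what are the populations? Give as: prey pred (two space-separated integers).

Step 1: prey: 33+16-5=44; pred: 6+1-1=6
Step 2: prey: 44+22-7=59; pred: 6+2-1=7
Step 3: prey: 59+29-12=76; pred: 7+4-2=9
Step 4: prey: 76+38-20=94; pred: 9+6-2=13
Step 5: prey: 94+47-36=105; pred: 13+12-3=22
Step 6: prey: 105+52-69=88; pred: 22+23-6=39
Step 7: prey: 88+44-102=30; pred: 39+34-11=62

Answer: 30 62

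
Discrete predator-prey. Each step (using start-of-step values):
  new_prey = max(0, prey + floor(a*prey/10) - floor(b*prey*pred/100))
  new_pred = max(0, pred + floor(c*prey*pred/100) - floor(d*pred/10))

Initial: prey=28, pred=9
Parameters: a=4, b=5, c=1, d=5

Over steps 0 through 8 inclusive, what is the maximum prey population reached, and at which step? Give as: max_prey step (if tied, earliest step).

Step 1: prey: 28+11-12=27; pred: 9+2-4=7
Step 2: prey: 27+10-9=28; pred: 7+1-3=5
Step 3: prey: 28+11-7=32; pred: 5+1-2=4
Step 4: prey: 32+12-6=38; pred: 4+1-2=3
Step 5: prey: 38+15-5=48; pred: 3+1-1=3
Step 6: prey: 48+19-7=60; pred: 3+1-1=3
Step 7: prey: 60+24-9=75; pred: 3+1-1=3
Step 8: prey: 75+30-11=94; pred: 3+2-1=4
Max prey = 94 at step 8

Answer: 94 8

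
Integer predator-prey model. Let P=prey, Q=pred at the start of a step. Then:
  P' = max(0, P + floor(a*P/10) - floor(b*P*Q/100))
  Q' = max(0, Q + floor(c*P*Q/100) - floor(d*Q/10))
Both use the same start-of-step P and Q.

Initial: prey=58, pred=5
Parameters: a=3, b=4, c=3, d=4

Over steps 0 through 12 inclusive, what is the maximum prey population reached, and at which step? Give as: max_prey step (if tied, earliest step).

Answer: 64 1

Derivation:
Step 1: prey: 58+17-11=64; pred: 5+8-2=11
Step 2: prey: 64+19-28=55; pred: 11+21-4=28
Step 3: prey: 55+16-61=10; pred: 28+46-11=63
Step 4: prey: 10+3-25=0; pred: 63+18-25=56
Step 5: prey: 0+0-0=0; pred: 56+0-22=34
Step 6: prey: 0+0-0=0; pred: 34+0-13=21
Step 7: prey: 0+0-0=0; pred: 21+0-8=13
Step 8: prey: 0+0-0=0; pred: 13+0-5=8
Step 9: prey: 0+0-0=0; pred: 8+0-3=5
Step 10: prey: 0+0-0=0; pred: 5+0-2=3
Step 11: prey: 0+0-0=0; pred: 3+0-1=2
Step 12: prey: 0+0-0=0; pred: 2+0-0=2
Max prey = 64 at step 1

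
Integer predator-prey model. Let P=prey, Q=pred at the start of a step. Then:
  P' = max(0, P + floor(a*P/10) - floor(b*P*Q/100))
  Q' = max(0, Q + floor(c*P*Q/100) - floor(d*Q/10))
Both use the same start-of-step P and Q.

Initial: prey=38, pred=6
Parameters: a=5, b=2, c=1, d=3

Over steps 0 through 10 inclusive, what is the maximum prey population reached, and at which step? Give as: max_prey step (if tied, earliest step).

Step 1: prey: 38+19-4=53; pred: 6+2-1=7
Step 2: prey: 53+26-7=72; pred: 7+3-2=8
Step 3: prey: 72+36-11=97; pred: 8+5-2=11
Step 4: prey: 97+48-21=124; pred: 11+10-3=18
Step 5: prey: 124+62-44=142; pred: 18+22-5=35
Step 6: prey: 142+71-99=114; pred: 35+49-10=74
Step 7: prey: 114+57-168=3; pred: 74+84-22=136
Step 8: prey: 3+1-8=0; pred: 136+4-40=100
Step 9: prey: 0+0-0=0; pred: 100+0-30=70
Step 10: prey: 0+0-0=0; pred: 70+0-21=49
Max prey = 142 at step 5

Answer: 142 5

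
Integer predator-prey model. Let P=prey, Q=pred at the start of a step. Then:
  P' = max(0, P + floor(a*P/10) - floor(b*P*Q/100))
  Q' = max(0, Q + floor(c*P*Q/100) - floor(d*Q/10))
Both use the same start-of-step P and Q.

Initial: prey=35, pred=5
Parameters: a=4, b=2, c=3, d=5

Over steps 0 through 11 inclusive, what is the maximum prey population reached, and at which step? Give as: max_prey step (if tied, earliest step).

Answer: 62 3

Derivation:
Step 1: prey: 35+14-3=46; pred: 5+5-2=8
Step 2: prey: 46+18-7=57; pred: 8+11-4=15
Step 3: prey: 57+22-17=62; pred: 15+25-7=33
Step 4: prey: 62+24-40=46; pred: 33+61-16=78
Step 5: prey: 46+18-71=0; pred: 78+107-39=146
Step 6: prey: 0+0-0=0; pred: 146+0-73=73
Step 7: prey: 0+0-0=0; pred: 73+0-36=37
Step 8: prey: 0+0-0=0; pred: 37+0-18=19
Step 9: prey: 0+0-0=0; pred: 19+0-9=10
Step 10: prey: 0+0-0=0; pred: 10+0-5=5
Step 11: prey: 0+0-0=0; pred: 5+0-2=3
Max prey = 62 at step 3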